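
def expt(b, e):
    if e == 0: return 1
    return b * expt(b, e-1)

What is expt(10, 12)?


expt(10, 12)
= 10 * expt(10, 11)
= 10 * 10 * expt(10, 10)
= 10 * 10 * 10 * expt(10, 9)
= 10 * 10 * 10 * 10 * expt(10, 8)
= 10 * 10 * 10 * 10 * 10 * expt(10, 7)
= 10 * 10 * 10 * 10 * 10 * 10 * expt(10, 6)
= 10 * 10 * 10 * 10 * 10 * 10 * 10 * expt(10, 5)
= 10 * 10 * 10 * 10 * 10 * 10 * 10 * 10 * expt(10, 4)
= 10 * 10 * 10 * 10 * 10 * 10 * 10 * 10 * 10 * expt(10, 3)
= 10 * 10 * 10 * 10 * 10 * 10 * 10 * 10 * 10 * 10 * expt(10, 2)
= 10 * 10 * 10 * 10 * 10 * 10 * 10 * 10 * 10 * 10 * 10 * expt(10, 1)
= 10 * 10 * 10 * 10 * 10 * 10 * 10 * 10 * 10 * 10 * 10 * 10 * expt(10, 0)
= 10 * 10 * 10 * 10 * 10 * 10 * 10 * 10 * 10 * 10 * 10 * 10 * 1
= 1000000000000

1000000000000


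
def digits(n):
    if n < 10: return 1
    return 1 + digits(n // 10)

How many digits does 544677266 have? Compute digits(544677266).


digits(544677266) = 1 + digits(54467726)
digits(54467726) = 1 + digits(5446772)
digits(5446772) = 1 + digits(544677)
digits(544677) = 1 + digits(54467)
digits(54467) = 1 + digits(5446)
digits(5446) = 1 + digits(544)
digits(544) = 1 + digits(54)
digits(54) = 1 + digits(5)
digits(5) = 1  (base case: 5 < 10)
Unwinding: 1 + 1 + 1 + 1 + 1 + 1 + 1 + 1 + 1 = 9

9


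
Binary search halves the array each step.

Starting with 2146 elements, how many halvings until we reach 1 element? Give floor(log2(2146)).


2146 / 2 = 1073
1073 / 2 = 536
536 / 2 = 268
268 / 2 = 134
134 / 2 = 67
67 / 2 = 33
33 / 2 = 16
16 / 2 = 8
8 / 2 = 4
4 / 2 = 2
2 / 2 = 1
Reached 1 after 11 halvings

11


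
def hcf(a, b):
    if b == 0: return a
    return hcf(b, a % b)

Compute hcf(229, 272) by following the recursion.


hcf(229, 272) = hcf(272, 229)
hcf(272, 229) = hcf(229, 43)
hcf(229, 43) = hcf(43, 14)
hcf(43, 14) = hcf(14, 1)
hcf(14, 1) = hcf(1, 0)
hcf(1, 0) = 1  (base case)

1


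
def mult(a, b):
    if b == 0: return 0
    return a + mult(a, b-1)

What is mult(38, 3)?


mult(38, 3) = 38 + mult(38, 2)
mult(38, 2) = 38 + mult(38, 1)
mult(38, 1) = 38 + mult(38, 0)
mult(38, 0) = 0  (base case)
Total: 38 + 38 + 38 + 0 = 114

114


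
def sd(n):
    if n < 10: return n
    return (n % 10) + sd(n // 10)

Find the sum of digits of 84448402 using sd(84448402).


sd(84448402) = 2 + sd(8444840)
sd(8444840) = 0 + sd(844484)
sd(844484) = 4 + sd(84448)
sd(84448) = 8 + sd(8444)
sd(8444) = 4 + sd(844)
sd(844) = 4 + sd(84)
sd(84) = 4 + sd(8)
sd(8) = 8  (base case)
Total: 2 + 0 + 4 + 8 + 4 + 4 + 4 + 8 = 34

34


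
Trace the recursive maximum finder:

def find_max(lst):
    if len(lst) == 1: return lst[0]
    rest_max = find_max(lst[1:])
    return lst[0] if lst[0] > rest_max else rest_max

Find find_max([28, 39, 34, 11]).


find_max([28, 39, 34, 11]): compare 28 with find_max([39, 34, 11])
find_max([39, 34, 11]): compare 39 with find_max([34, 11])
find_max([34, 11]): compare 34 with find_max([11])
find_max([11]) = 11  (base case)
Compare 34 with 11 -> 34
Compare 39 with 34 -> 39
Compare 28 with 39 -> 39

39


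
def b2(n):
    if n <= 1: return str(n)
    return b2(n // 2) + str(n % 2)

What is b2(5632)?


b2(5632) = b2(2816) + '0'
b2(2816) = b2(1408) + '0'
b2(1408) = b2(704) + '0'
b2(704) = b2(352) + '0'
b2(352) = b2(176) + '0'
b2(176) = b2(88) + '0'
b2(88) = b2(44) + '0'
b2(44) = b2(22) + '0'
b2(22) = b2(11) + '0'
b2(11) = b2(5) + '1'
b2(5) = b2(2) + '1'
b2(2) = b2(1) + '0'
b2(1) = '1'  (base case)
Concatenating: '1' + '0' + '1' + '1' + '0' + '0' + '0' + '0' + '0' + '0' + '0' + '0' + '0' = '1011000000000'

1011000000000


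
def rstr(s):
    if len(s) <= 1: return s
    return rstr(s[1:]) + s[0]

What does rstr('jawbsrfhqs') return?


rstr('jawbsrfhqs') = rstr('awbsrfhqs') + 'j'
rstr('awbsrfhqs') = rstr('wbsrfhqs') + 'a'
rstr('wbsrfhqs') = rstr('bsrfhqs') + 'w'
rstr('bsrfhqs') = rstr('srfhqs') + 'b'
rstr('srfhqs') = rstr('rfhqs') + 's'
rstr('rfhqs') = rstr('fhqs') + 'r'
rstr('fhqs') = rstr('hqs') + 'f'
rstr('hqs') = rstr('qs') + 'h'
rstr('qs') = rstr('s') + 'q'
rstr('s') = 's'  (base case)
Concatenating: 's' + 'q' + 'h' + 'f' + 'r' + 's' + 'b' + 'w' + 'a' + 'j' = 'sqhfrsbwaj'

sqhfrsbwaj


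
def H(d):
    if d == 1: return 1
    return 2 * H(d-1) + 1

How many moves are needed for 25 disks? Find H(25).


H(25) = 2 * H(24) + 1
H(24) = 2 * H(23) + 1
H(23) = 2 * H(22) + 1
H(22) = 2 * H(21) + 1
H(21) = 2 * H(20) + 1
H(20) = 2 * H(19) + 1
H(19) = 2 * H(18) + 1
H(18) = 2 * H(17) + 1
H(17) = 2 * H(16) + 1
H(16) = 2 * H(15) + 1
H(15) = 2 * H(14) + 1
H(14) = 2 * H(13) + 1
H(13) = 2 * H(12) + 1
H(12) = 2 * H(11) + 1
H(11) = 2 * H(10) + 1
H(10) = 2 * H(9) + 1
H(9) = 2 * H(8) + 1
H(8) = 2 * H(7) + 1
H(7) = 2 * H(6) + 1
H(6) = 2 * H(5) + 1
H(5) = 2 * H(4) + 1
H(4) = 2 * H(3) + 1
H(3) = 2 * H(2) + 1
H(2) = 2 * H(1) + 1
H(1) = 1  (base case)
H(2) = 2 * 1 + 1 = 3
H(3) = 2 * 3 + 1 = 7
H(4) = 2 * 7 + 1 = 15
H(5) = 2 * 15 + 1 = 31
H(6) = 2 * 31 + 1 = 63
H(7) = 2 * 63 + 1 = 127
H(8) = 2 * 127 + 1 = 255
H(9) = 2 * 255 + 1 = 511
H(10) = 2 * 511 + 1 = 1023
H(11) = 2 * 1023 + 1 = 2047
H(12) = 2 * 2047 + 1 = 4095
H(13) = 2 * 4095 + 1 = 8191
H(14) = 2 * 8191 + 1 = 16383
H(15) = 2 * 16383 + 1 = 32767
H(16) = 2 * 32767 + 1 = 65535
H(17) = 2 * 65535 + 1 = 131071
H(18) = 2 * 131071 + 1 = 262143
H(19) = 2 * 262143 + 1 = 524287
H(20) = 2 * 524287 + 1 = 1048575
H(21) = 2 * 1048575 + 1 = 2097151
H(22) = 2 * 2097151 + 1 = 4194303
H(23) = 2 * 4194303 + 1 = 8388607
H(24) = 2 * 8388607 + 1 = 16777215
H(25) = 2 * 16777215 + 1 = 33554431

33554431


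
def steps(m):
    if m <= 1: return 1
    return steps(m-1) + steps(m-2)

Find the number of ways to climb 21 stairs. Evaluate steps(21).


Building up from base cases:
steps(0) = 1
steps(1) = 1
steps(2) = steps(1) + steps(0) = 1 + 1 = 2
steps(3) = steps(2) + steps(1) = 2 + 1 = 3
steps(4) = steps(3) + steps(2) = 3 + 2 = 5
steps(5) = steps(4) + steps(3) = 5 + 3 = 8
steps(6) = steps(5) + steps(4) = 8 + 5 = 13
steps(7) = steps(6) + steps(5) = 13 + 8 = 21
steps(8) = steps(7) + steps(6) = 21 + 13 = 34
steps(9) = steps(8) + steps(7) = 34 + 21 = 55
steps(10) = steps(9) + steps(8) = 55 + 34 = 89
steps(11) = steps(10) + steps(9) = 89 + 55 = 144
steps(12) = steps(11) + steps(10) = 144 + 89 = 233
steps(13) = steps(12) + steps(11) = 233 + 144 = 377
steps(14) = steps(13) + steps(12) = 377 + 233 = 610
steps(15) = steps(14) + steps(13) = 610 + 377 = 987
steps(16) = steps(15) + steps(14) = 987 + 610 = 1597
steps(17) = steps(16) + steps(15) = 1597 + 987 = 2584
steps(18) = steps(17) + steps(16) = 2584 + 1597 = 4181
steps(19) = steps(18) + steps(17) = 4181 + 2584 = 6765
steps(20) = steps(19) + steps(18) = 6765 + 4181 = 10946
steps(21) = steps(20) + steps(19) = 10946 + 6765 = 17711

17711


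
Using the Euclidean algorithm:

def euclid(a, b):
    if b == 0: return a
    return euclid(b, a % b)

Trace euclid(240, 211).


euclid(240, 211) = euclid(211, 29)
euclid(211, 29) = euclid(29, 8)
euclid(29, 8) = euclid(8, 5)
euclid(8, 5) = euclid(5, 3)
euclid(5, 3) = euclid(3, 2)
euclid(3, 2) = euclid(2, 1)
euclid(2, 1) = euclid(1, 0)
euclid(1, 0) = 1  (base case)

1


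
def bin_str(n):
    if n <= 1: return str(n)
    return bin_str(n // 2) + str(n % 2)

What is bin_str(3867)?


bin_str(3867) = bin_str(1933) + '1'
bin_str(1933) = bin_str(966) + '1'
bin_str(966) = bin_str(483) + '0'
bin_str(483) = bin_str(241) + '1'
bin_str(241) = bin_str(120) + '1'
bin_str(120) = bin_str(60) + '0'
bin_str(60) = bin_str(30) + '0'
bin_str(30) = bin_str(15) + '0'
bin_str(15) = bin_str(7) + '1'
bin_str(7) = bin_str(3) + '1'
bin_str(3) = bin_str(1) + '1'
bin_str(1) = '1'  (base case)
Concatenating: '1' + '1' + '1' + '1' + '0' + '0' + '0' + '1' + '1' + '0' + '1' + '1' = '111100011011'

111100011011


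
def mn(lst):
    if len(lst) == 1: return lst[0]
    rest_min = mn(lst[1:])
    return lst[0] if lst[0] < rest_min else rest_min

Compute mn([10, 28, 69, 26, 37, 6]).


mn([10, 28, 69, 26, 37, 6]): compare 10 with mn([28, 69, 26, 37, 6])
mn([28, 69, 26, 37, 6]): compare 28 with mn([69, 26, 37, 6])
mn([69, 26, 37, 6]): compare 69 with mn([26, 37, 6])
mn([26, 37, 6]): compare 26 with mn([37, 6])
mn([37, 6]): compare 37 with mn([6])
mn([6]) = 6  (base case)
Compare 37 with 6 -> 6
Compare 26 with 6 -> 6
Compare 69 with 6 -> 6
Compare 28 with 6 -> 6
Compare 10 with 6 -> 6

6


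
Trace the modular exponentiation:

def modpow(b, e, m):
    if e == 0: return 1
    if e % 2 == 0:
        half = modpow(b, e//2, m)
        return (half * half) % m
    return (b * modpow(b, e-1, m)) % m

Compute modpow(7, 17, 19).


modpow(7, 17, 19): e is odd, compute modpow(7, 16, 19)
  modpow(7, 16, 19): e is even, compute modpow(7, 8, 19)
    modpow(7, 8, 19): e is even, compute modpow(7, 4, 19)
      modpow(7, 4, 19): e is even, compute modpow(7, 2, 19)
        modpow(7, 2, 19): e is even, compute modpow(7, 1, 19)
          modpow(7, 1, 19): e is odd, compute modpow(7, 0, 19)
          modpow(7, 0, 19) = 1
          (7 * 1) % 19 = 7
        half=7, (7*7) % 19 = 11
      half=11, (11*11) % 19 = 7
    half=7, (7*7) % 19 = 11
  half=11, (11*11) % 19 = 7
(7 * 7) % 19 = 11

11


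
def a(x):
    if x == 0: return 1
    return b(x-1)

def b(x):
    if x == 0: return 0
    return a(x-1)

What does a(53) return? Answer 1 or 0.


a(53) = b(52)
b(52) = a(51)
a(51) = b(50)
b(50) = a(49)
a(49) = b(48)
b(48) = a(47)
a(47) = b(46)
b(46) = a(45)
a(45) = b(44)
b(44) = a(43)
a(43) = b(42)
b(42) = a(41)
a(41) = b(40)
b(40) = a(39)
a(39) = b(38)
b(38) = a(37)
a(37) = b(36)
b(36) = a(35)
a(35) = b(34)
b(34) = a(33)
a(33) = b(32)
b(32) = a(31)
a(31) = b(30)
b(30) = a(29)
a(29) = b(28)
b(28) = a(27)
a(27) = b(26)
b(26) = a(25)
a(25) = b(24)
b(24) = a(23)
a(23) = b(22)
b(22) = a(21)
a(21) = b(20)
b(20) = a(19)
a(19) = b(18)
b(18) = a(17)
a(17) = b(16)
b(16) = a(15)
a(15) = b(14)
b(14) = a(13)
a(13) = b(12)
b(12) = a(11)
a(11) = b(10)
b(10) = a(9)
a(9) = b(8)
b(8) = a(7)
a(7) = b(6)
b(6) = a(5)
a(5) = b(4)
b(4) = a(3)
a(3) = b(2)
b(2) = a(1)
a(1) = b(0)
b(0) = 0  (base case)
Result: 0

0


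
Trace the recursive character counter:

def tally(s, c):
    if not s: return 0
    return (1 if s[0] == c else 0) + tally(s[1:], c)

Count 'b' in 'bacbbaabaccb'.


s[0]='b' == 'b' -> 1
s[0]='a' != 'b' -> 0
s[0]='c' != 'b' -> 0
s[0]='b' == 'b' -> 1
s[0]='b' == 'b' -> 1
s[0]='a' != 'b' -> 0
s[0]='a' != 'b' -> 0
s[0]='b' == 'b' -> 1
s[0]='a' != 'b' -> 0
s[0]='c' != 'b' -> 0
s[0]='c' != 'b' -> 0
s[0]='b' == 'b' -> 1
Sum: 1 + 0 + 0 + 1 + 1 + 0 + 0 + 1 + 0 + 0 + 0 + 1 = 5

5


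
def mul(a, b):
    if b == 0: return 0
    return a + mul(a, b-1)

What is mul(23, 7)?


mul(23, 7) = 23 + mul(23, 6)
mul(23, 6) = 23 + mul(23, 5)
mul(23, 5) = 23 + mul(23, 4)
mul(23, 4) = 23 + mul(23, 3)
mul(23, 3) = 23 + mul(23, 2)
mul(23, 2) = 23 + mul(23, 1)
mul(23, 1) = 23 + mul(23, 0)
mul(23, 0) = 0  (base case)
Total: 23 + 23 + 23 + 23 + 23 + 23 + 23 + 0 = 161

161


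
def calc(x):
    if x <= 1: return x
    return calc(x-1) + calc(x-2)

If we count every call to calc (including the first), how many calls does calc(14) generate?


Let C(n) = total calls for calc(n)
C(0) = 1, C(1) = 1
C(2) = 1 + C(1) + C(0) = 1 + 1 + 1 = 3
C(3) = 1 + C(2) + C(1) = 1 + 3 + 1 = 5
C(4) = 1 + C(3) + C(2) = 1 + 5 + 3 = 9
C(5) = 1 + C(4) + C(3) = 1 + 9 + 5 = 15
C(6) = 1 + C(5) + C(4) = 1 + 15 + 9 = 25
C(7) = 1 + C(6) + C(5) = 1 + 25 + 15 = 41
C(8) = 1 + C(7) + C(6) = 1 + 41 + 25 = 67
C(9) = 1 + C(8) + C(7) = 1 + 67 + 41 = 109
C(10) = 1 + C(9) + C(8) = 1 + 109 + 67 = 177
C(11) = 1 + C(10) + C(9) = 1 + 177 + 109 = 287
C(12) = 1 + C(11) + C(10) = 1 + 287 + 177 = 465
C(13) = 1 + C(12) + C(11) = 1 + 465 + 287 = 753
C(14) = 1 + C(13) + C(12) = 1 + 753 + 465 = 1219

1219


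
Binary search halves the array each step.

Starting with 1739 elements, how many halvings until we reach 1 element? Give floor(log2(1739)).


1739 / 2 = 869
869 / 2 = 434
434 / 2 = 217
217 / 2 = 108
108 / 2 = 54
54 / 2 = 27
27 / 2 = 13
13 / 2 = 6
6 / 2 = 3
3 / 2 = 1
Reached 1 after 10 halvings

10


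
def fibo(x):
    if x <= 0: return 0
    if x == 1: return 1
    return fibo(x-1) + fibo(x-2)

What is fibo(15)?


Computing fibo(15) bottom-up:
fibo(0) = 0
fibo(1) = 1
fibo(2) = fibo(1) + fibo(0) = 1 + 0 = 1
fibo(3) = fibo(2) + fibo(1) = 1 + 1 = 2
fibo(4) = fibo(3) + fibo(2) = 2 + 1 = 3
fibo(5) = fibo(4) + fibo(3) = 3 + 2 = 5
fibo(6) = fibo(5) + fibo(4) = 5 + 3 = 8
fibo(7) = fibo(6) + fibo(5) = 8 + 5 = 13
fibo(8) = fibo(7) + fibo(6) = 13 + 8 = 21
fibo(9) = fibo(8) + fibo(7) = 21 + 13 = 34
fibo(10) = fibo(9) + fibo(8) = 34 + 21 = 55
fibo(11) = fibo(10) + fibo(9) = 55 + 34 = 89
fibo(12) = fibo(11) + fibo(10) = 89 + 55 = 144
fibo(13) = fibo(12) + fibo(11) = 144 + 89 = 233
fibo(14) = fibo(13) + fibo(12) = 233 + 144 = 377
fibo(15) = fibo(14) + fibo(13) = 377 + 233 = 610

610


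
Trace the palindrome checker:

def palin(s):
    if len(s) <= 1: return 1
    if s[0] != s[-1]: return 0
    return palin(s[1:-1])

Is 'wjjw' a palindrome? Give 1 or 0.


palin('wjjw'): s[0]='w' == s[-1]='w' -> check palin('jj')
palin('jj'): s[0]='j' == s[-1]='j' -> check palin('')
palin(''): len <= 1 -> return 1  (base case)
Result: 1 (palindrome)

1


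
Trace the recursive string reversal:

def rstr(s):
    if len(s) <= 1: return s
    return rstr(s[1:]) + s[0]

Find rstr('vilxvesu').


rstr('vilxvesu') = rstr('ilxvesu') + 'v'
rstr('ilxvesu') = rstr('lxvesu') + 'i'
rstr('lxvesu') = rstr('xvesu') + 'l'
rstr('xvesu') = rstr('vesu') + 'x'
rstr('vesu') = rstr('esu') + 'v'
rstr('esu') = rstr('su') + 'e'
rstr('su') = rstr('u') + 's'
rstr('u') = 'u'  (base case)
Concatenating: 'u' + 's' + 'e' + 'v' + 'x' + 'l' + 'i' + 'v' = 'usevxliv'

usevxliv


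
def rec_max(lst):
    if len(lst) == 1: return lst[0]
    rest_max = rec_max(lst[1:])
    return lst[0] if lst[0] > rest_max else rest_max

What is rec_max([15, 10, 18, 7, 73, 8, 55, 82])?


rec_max([15, 10, 18, 7, 73, 8, 55, 82]): compare 15 with rec_max([10, 18, 7, 73, 8, 55, 82])
rec_max([10, 18, 7, 73, 8, 55, 82]): compare 10 with rec_max([18, 7, 73, 8, 55, 82])
rec_max([18, 7, 73, 8, 55, 82]): compare 18 with rec_max([7, 73, 8, 55, 82])
rec_max([7, 73, 8, 55, 82]): compare 7 with rec_max([73, 8, 55, 82])
rec_max([73, 8, 55, 82]): compare 73 with rec_max([8, 55, 82])
rec_max([8, 55, 82]): compare 8 with rec_max([55, 82])
rec_max([55, 82]): compare 55 with rec_max([82])
rec_max([82]) = 82  (base case)
Compare 55 with 82 -> 82
Compare 8 with 82 -> 82
Compare 73 with 82 -> 82
Compare 7 with 82 -> 82
Compare 18 with 82 -> 82
Compare 10 with 82 -> 82
Compare 15 with 82 -> 82

82


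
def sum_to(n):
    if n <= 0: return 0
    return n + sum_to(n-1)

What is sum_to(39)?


sum_to(39)
= 39 + 38 + 37 + 36 + 35 + 34 + 33 + 32 + 31 + 30 + 29 + 28 + 27 + 26 + 25 + 24 + 23 + 22 + 21 + 20 + 19 + 18 + 17 + 16 + 15 + 14 + 13 + 12 + 11 + 10 + 9 + 8 + 7 + 6 + 5 + 4 + 3 + 2 + 1 + sum_to(0)
= 39 + 38 + 37 + 36 + 35 + 34 + 33 + 32 + 31 + 30 + 29 + 28 + 27 + 26 + 25 + 24 + 23 + 22 + 21 + 20 + 19 + 18 + 17 + 16 + 15 + 14 + 13 + 12 + 11 + 10 + 9 + 8 + 7 + 6 + 5 + 4 + 3 + 2 + 1 + 0
= 780

780


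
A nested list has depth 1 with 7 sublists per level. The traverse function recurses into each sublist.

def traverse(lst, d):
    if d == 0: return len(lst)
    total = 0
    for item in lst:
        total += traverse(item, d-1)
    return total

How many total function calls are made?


At depth 0 (root): 1 call
At depth 1: each of 1 parents calls traverse on 7 children = 7 calls
Total: 1 + 7 = 8

8


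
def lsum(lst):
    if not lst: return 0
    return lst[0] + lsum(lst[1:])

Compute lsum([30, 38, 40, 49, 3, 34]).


lsum([30, 38, 40, 49, 3, 34]) = 30 + lsum([38, 40, 49, 3, 34])
lsum([38, 40, 49, 3, 34]) = 38 + lsum([40, 49, 3, 34])
lsum([40, 49, 3, 34]) = 40 + lsum([49, 3, 34])
lsum([49, 3, 34]) = 49 + lsum([3, 34])
lsum([3, 34]) = 3 + lsum([34])
lsum([34]) = 34 + lsum([])
lsum([]) = 0  (base case)
Total: 30 + 38 + 40 + 49 + 3 + 34 + 0 = 194

194


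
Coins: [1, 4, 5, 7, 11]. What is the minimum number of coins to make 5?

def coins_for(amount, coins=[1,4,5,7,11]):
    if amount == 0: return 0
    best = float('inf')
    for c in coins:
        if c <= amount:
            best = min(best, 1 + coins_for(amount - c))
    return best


Building up with DP:
coins_for(0) = 0
coins_for(1) = min(1+coins_for(0)=1+0=1) = 1
coins_for(2) = min(1+coins_for(1)=1+1=2) = 2
coins_for(3) = min(1+coins_for(2)=1+2=3) = 3
coins_for(4) = min(1+coins_for(3)=1+3=4, 1+coins_for(0)=1+0=1) = 1
coins_for(5) = min(1+coins_for(4)=1+1=2, 1+coins_for(1)=1+1=2, 1+coins_for(0)=1+0=1) = 1

1


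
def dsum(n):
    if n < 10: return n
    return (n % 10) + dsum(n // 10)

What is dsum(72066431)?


dsum(72066431) = 1 + dsum(7206643)
dsum(7206643) = 3 + dsum(720664)
dsum(720664) = 4 + dsum(72066)
dsum(72066) = 6 + dsum(7206)
dsum(7206) = 6 + dsum(720)
dsum(720) = 0 + dsum(72)
dsum(72) = 2 + dsum(7)
dsum(7) = 7  (base case)
Total: 1 + 3 + 4 + 6 + 6 + 0 + 2 + 7 = 29

29


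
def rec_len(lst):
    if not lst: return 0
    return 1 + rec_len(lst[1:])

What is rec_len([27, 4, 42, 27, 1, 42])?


rec_len([27, 4, 42, 27, 1, 42]) = 1 + rec_len([4, 42, 27, 1, 42])
rec_len([4, 42, 27, 1, 42]) = 1 + rec_len([42, 27, 1, 42])
rec_len([42, 27, 1, 42]) = 1 + rec_len([27, 1, 42])
rec_len([27, 1, 42]) = 1 + rec_len([1, 42])
rec_len([1, 42]) = 1 + rec_len([42])
rec_len([42]) = 1 + rec_len([])
rec_len([]) = 0  (base case)
Unwinding: 1 + 1 + 1 + 1 + 1 + 1 + 0 = 6

6


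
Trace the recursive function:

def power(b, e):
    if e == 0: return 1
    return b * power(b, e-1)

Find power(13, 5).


power(13, 5)
= 13 * power(13, 4)
= 13 * 13 * power(13, 3)
= 13 * 13 * 13 * power(13, 2)
= 13 * 13 * 13 * 13 * power(13, 1)
= 13 * 13 * 13 * 13 * 13 * power(13, 0)
= 13 * 13 * 13 * 13 * 13 * 1
= 371293

371293


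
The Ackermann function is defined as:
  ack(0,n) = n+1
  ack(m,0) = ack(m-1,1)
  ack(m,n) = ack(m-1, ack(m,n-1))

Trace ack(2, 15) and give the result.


ack(2, 15) = ack(1, ack(2, 14))
  ack(2, 14) = ack(1, ack(2, 13))
    ack(2, 13) = ack(1, ack(2, 12))
      ack(2, 12) = ack(1, ack(2, 11))
        ack(2, 11) = ack(1, ack(2, 10))
          ack(2, 10) = ack(1, ack(2, 9))
          ack(2, 9) = ack(1, ack(2, 8))
          ack(2, 8) = ack(1, ack(2, 7))
          ack(2, 7) = ack(1, ack(2, 6))
          ack(2, 6) = ack(1, ack(2, 5))
          ack(2, 5) = ack(1, ack(2, 4))
          ack(2, 4) = ack(1, ack(2, 3))
          ack(2, 3) = ack(1, ack(2, 2))
          ack(2, 2) = ack(1, ack(2, 1))
          ack(2, 1) = ack(1, ack(2, 0))
          ack(2, 0) = ack(1, 1)
          ack(1, 1) = ack(0, ack(1, 0))
          ack(1, 0) = ack(0, 1)
          ack(0, 1) = 2
            = ack(0, 2)
          ack(0, 2) = 3
            = ack(1, 3)
          ack(1, 3) = ack(0, ack(1, 2))
          ack(1, 2) = ack(0, ack(1, 1))
          ack(1, 1) = ack(0, ack(1, 0))
... (trace truncated)
Result: ack(2, 15) = 33

33


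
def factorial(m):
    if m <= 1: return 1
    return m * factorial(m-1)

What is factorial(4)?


factorial(4)
= 4 * factorial(3)
= 4 * 3 * factorial(2)
= 4 * 3 * 2 * factorial(1)
= 4 * 3 * 2 * 1
= 24

24


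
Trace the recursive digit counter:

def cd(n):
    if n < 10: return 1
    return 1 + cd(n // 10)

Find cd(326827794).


cd(326827794) = 1 + cd(32682779)
cd(32682779) = 1 + cd(3268277)
cd(3268277) = 1 + cd(326827)
cd(326827) = 1 + cd(32682)
cd(32682) = 1 + cd(3268)
cd(3268) = 1 + cd(326)
cd(326) = 1 + cd(32)
cd(32) = 1 + cd(3)
cd(3) = 1  (base case: 3 < 10)
Unwinding: 1 + 1 + 1 + 1 + 1 + 1 + 1 + 1 + 1 = 9

9


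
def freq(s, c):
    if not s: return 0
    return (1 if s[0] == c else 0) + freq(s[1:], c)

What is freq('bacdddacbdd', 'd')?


s[0]='b' != 'd' -> 0
s[0]='a' != 'd' -> 0
s[0]='c' != 'd' -> 0
s[0]='d' == 'd' -> 1
s[0]='d' == 'd' -> 1
s[0]='d' == 'd' -> 1
s[0]='a' != 'd' -> 0
s[0]='c' != 'd' -> 0
s[0]='b' != 'd' -> 0
s[0]='d' == 'd' -> 1
s[0]='d' == 'd' -> 1
Sum: 0 + 0 + 0 + 1 + 1 + 1 + 0 + 0 + 0 + 1 + 1 = 5

5


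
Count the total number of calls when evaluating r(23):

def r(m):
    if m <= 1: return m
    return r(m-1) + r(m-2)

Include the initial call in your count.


Let C(n) = total calls for r(n)
C(0) = 1, C(1) = 1
C(2) = 1 + C(1) + C(0) = 1 + 1 + 1 = 3
C(3) = 1 + C(2) + C(1) = 1 + 3 + 1 = 5
C(4) = 1 + C(3) + C(2) = 1 + 5 + 3 = 9
C(5) = 1 + C(4) + C(3) = 1 + 9 + 5 = 15
C(6) = 1 + C(5) + C(4) = 1 + 15 + 9 = 25
C(7) = 1 + C(6) + C(5) = 1 + 25 + 15 = 41
C(8) = 1 + C(7) + C(6) = 1 + 41 + 25 = 67
C(9) = 1 + C(8) + C(7) = 1 + 67 + 41 = 109
C(10) = 1 + C(9) + C(8) = 1 + 109 + 67 = 177
C(11) = 1 + C(10) + C(9) = 1 + 177 + 109 = 287
C(12) = 1 + C(11) + C(10) = 1 + 287 + 177 = 465
C(13) = 1 + C(12) + C(11) = 1 + 465 + 287 = 753
C(14) = 1 + C(13) + C(12) = 1 + 753 + 465 = 1219
C(15) = 1 + C(14) + C(13) = 1 + 1219 + 753 = 1973
C(16) = 1 + C(15) + C(14) = 1 + 1973 + 1219 = 3193
C(17) = 1 + C(16) + C(15) = 1 + 3193 + 1973 = 5167
C(18) = 1 + C(17) + C(16) = 1 + 5167 + 3193 = 8361
C(19) = 1 + C(18) + C(17) = 1 + 8361 + 5167 = 13529
C(20) = 1 + C(19) + C(18) = 1 + 13529 + 8361 = 21891
C(21) = 1 + C(20) + C(19) = 1 + 21891 + 13529 = 35421
C(22) = 1 + C(21) + C(20) = 1 + 35421 + 21891 = 57313
C(23) = 1 + C(22) + C(21) = 1 + 57313 + 35421 = 92735

92735


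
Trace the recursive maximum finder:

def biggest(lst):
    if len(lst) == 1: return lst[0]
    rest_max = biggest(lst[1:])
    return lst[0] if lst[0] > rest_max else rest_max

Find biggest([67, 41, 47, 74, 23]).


biggest([67, 41, 47, 74, 23]): compare 67 with biggest([41, 47, 74, 23])
biggest([41, 47, 74, 23]): compare 41 with biggest([47, 74, 23])
biggest([47, 74, 23]): compare 47 with biggest([74, 23])
biggest([74, 23]): compare 74 with biggest([23])
biggest([23]) = 23  (base case)
Compare 74 with 23 -> 74
Compare 47 with 74 -> 74
Compare 41 with 74 -> 74
Compare 67 with 74 -> 74

74


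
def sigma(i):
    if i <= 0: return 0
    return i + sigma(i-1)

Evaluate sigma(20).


sigma(20)
= 20 + 19 + 18 + 17 + 16 + 15 + 14 + 13 + 12 + 11 + 10 + 9 + 8 + 7 + 6 + 5 + 4 + 3 + 2 + 1 + sigma(0)
= 20 + 19 + 18 + 17 + 16 + 15 + 14 + 13 + 12 + 11 + 10 + 9 + 8 + 7 + 6 + 5 + 4 + 3 + 2 + 1 + 0
= 210

210


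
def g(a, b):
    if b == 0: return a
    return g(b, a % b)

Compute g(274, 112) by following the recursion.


g(274, 112) = g(112, 50)
g(112, 50) = g(50, 12)
g(50, 12) = g(12, 2)
g(12, 2) = g(2, 0)
g(2, 0) = 2  (base case)

2


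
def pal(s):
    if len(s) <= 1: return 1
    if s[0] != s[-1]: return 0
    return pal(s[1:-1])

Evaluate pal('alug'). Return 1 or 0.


pal('alug'): s[0]='a' != s[-1]='g' -> return 0
Result: 0 (not a palindrome)

0


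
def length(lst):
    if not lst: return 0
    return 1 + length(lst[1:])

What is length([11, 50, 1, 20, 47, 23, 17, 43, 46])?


length([11, 50, 1, 20, 47, 23, 17, 43, 46]) = 1 + length([50, 1, 20, 47, 23, 17, 43, 46])
length([50, 1, 20, 47, 23, 17, 43, 46]) = 1 + length([1, 20, 47, 23, 17, 43, 46])
length([1, 20, 47, 23, 17, 43, 46]) = 1 + length([20, 47, 23, 17, 43, 46])
length([20, 47, 23, 17, 43, 46]) = 1 + length([47, 23, 17, 43, 46])
length([47, 23, 17, 43, 46]) = 1 + length([23, 17, 43, 46])
length([23, 17, 43, 46]) = 1 + length([17, 43, 46])
length([17, 43, 46]) = 1 + length([43, 46])
length([43, 46]) = 1 + length([46])
length([46]) = 1 + length([])
length([]) = 0  (base case)
Unwinding: 1 + 1 + 1 + 1 + 1 + 1 + 1 + 1 + 1 + 0 = 9

9


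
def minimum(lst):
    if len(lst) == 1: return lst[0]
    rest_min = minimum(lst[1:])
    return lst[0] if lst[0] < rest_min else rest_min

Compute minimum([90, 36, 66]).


minimum([90, 36, 66]): compare 90 with minimum([36, 66])
minimum([36, 66]): compare 36 with minimum([66])
minimum([66]) = 66  (base case)
Compare 36 with 66 -> 36
Compare 90 with 36 -> 36

36


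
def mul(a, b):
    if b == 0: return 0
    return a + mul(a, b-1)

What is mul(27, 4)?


mul(27, 4) = 27 + mul(27, 3)
mul(27, 3) = 27 + mul(27, 2)
mul(27, 2) = 27 + mul(27, 1)
mul(27, 1) = 27 + mul(27, 0)
mul(27, 0) = 0  (base case)
Total: 27 + 27 + 27 + 27 + 0 = 108

108


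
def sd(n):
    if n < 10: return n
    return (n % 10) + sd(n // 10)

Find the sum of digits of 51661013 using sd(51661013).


sd(51661013) = 3 + sd(5166101)
sd(5166101) = 1 + sd(516610)
sd(516610) = 0 + sd(51661)
sd(51661) = 1 + sd(5166)
sd(5166) = 6 + sd(516)
sd(516) = 6 + sd(51)
sd(51) = 1 + sd(5)
sd(5) = 5  (base case)
Total: 3 + 1 + 0 + 1 + 6 + 6 + 1 + 5 = 23

23


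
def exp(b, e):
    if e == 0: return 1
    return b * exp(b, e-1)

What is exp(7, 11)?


exp(7, 11)
= 7 * exp(7, 10)
= 7 * 7 * exp(7, 9)
= 7 * 7 * 7 * exp(7, 8)
= 7 * 7 * 7 * 7 * exp(7, 7)
= 7 * 7 * 7 * 7 * 7 * exp(7, 6)
= 7 * 7 * 7 * 7 * 7 * 7 * exp(7, 5)
= 7 * 7 * 7 * 7 * 7 * 7 * 7 * exp(7, 4)
= 7 * 7 * 7 * 7 * 7 * 7 * 7 * 7 * exp(7, 3)
= 7 * 7 * 7 * 7 * 7 * 7 * 7 * 7 * 7 * exp(7, 2)
= 7 * 7 * 7 * 7 * 7 * 7 * 7 * 7 * 7 * 7 * exp(7, 1)
= 7 * 7 * 7 * 7 * 7 * 7 * 7 * 7 * 7 * 7 * 7 * exp(7, 0)
= 7 * 7 * 7 * 7 * 7 * 7 * 7 * 7 * 7 * 7 * 7 * 1
= 1977326743

1977326743


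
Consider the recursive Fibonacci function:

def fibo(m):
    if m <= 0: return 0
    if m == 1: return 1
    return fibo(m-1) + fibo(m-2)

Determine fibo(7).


Computing fibo(7) bottom-up:
fibo(0) = 0
fibo(1) = 1
fibo(2) = fibo(1) + fibo(0) = 1 + 0 = 1
fibo(3) = fibo(2) + fibo(1) = 1 + 1 = 2
fibo(4) = fibo(3) + fibo(2) = 2 + 1 = 3
fibo(5) = fibo(4) + fibo(3) = 3 + 2 = 5
fibo(6) = fibo(5) + fibo(4) = 5 + 3 = 8
fibo(7) = fibo(6) + fibo(5) = 8 + 5 = 13

13


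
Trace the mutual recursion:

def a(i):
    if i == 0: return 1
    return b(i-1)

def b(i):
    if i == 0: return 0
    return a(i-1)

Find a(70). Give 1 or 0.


a(70) = b(69)
b(69) = a(68)
a(68) = b(67)
b(67) = a(66)
a(66) = b(65)
b(65) = a(64)
a(64) = b(63)
b(63) = a(62)
a(62) = b(61)
b(61) = a(60)
a(60) = b(59)
b(59) = a(58)
a(58) = b(57)
b(57) = a(56)
a(56) = b(55)
b(55) = a(54)
a(54) = b(53)
b(53) = a(52)
a(52) = b(51)
b(51) = a(50)
a(50) = b(49)
b(49) = a(48)
a(48) = b(47)
b(47) = a(46)
a(46) = b(45)
b(45) = a(44)
a(44) = b(43)
b(43) = a(42)
a(42) = b(41)
b(41) = a(40)
a(40) = b(39)
b(39) = a(38)
a(38) = b(37)
b(37) = a(36)
a(36) = b(35)
b(35) = a(34)
a(34) = b(33)
b(33) = a(32)
a(32) = b(31)
b(31) = a(30)
a(30) = b(29)
b(29) = a(28)
a(28) = b(27)
b(27) = a(26)
a(26) = b(25)
b(25) = a(24)
a(24) = b(23)
b(23) = a(22)
a(22) = b(21)
b(21) = a(20)
a(20) = b(19)
b(19) = a(18)
a(18) = b(17)
b(17) = a(16)
a(16) = b(15)
b(15) = a(14)
a(14) = b(13)
b(13) = a(12)
a(12) = b(11)
b(11) = a(10)
a(10) = b(9)
b(9) = a(8)
a(8) = b(7)
b(7) = a(6)
a(6) = b(5)
b(5) = a(4)
a(4) = b(3)
b(3) = a(2)
a(2) = b(1)
b(1) = a(0)
a(0) = 1  (base case)
Result: 1

1


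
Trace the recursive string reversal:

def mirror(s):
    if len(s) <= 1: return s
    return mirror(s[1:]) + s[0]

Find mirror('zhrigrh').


mirror('zhrigrh') = mirror('hrigrh') + 'z'
mirror('hrigrh') = mirror('rigrh') + 'h'
mirror('rigrh') = mirror('igrh') + 'r'
mirror('igrh') = mirror('grh') + 'i'
mirror('grh') = mirror('rh') + 'g'
mirror('rh') = mirror('h') + 'r'
mirror('h') = 'h'  (base case)
Concatenating: 'h' + 'r' + 'g' + 'i' + 'r' + 'h' + 'z' = 'hrgirhz'

hrgirhz


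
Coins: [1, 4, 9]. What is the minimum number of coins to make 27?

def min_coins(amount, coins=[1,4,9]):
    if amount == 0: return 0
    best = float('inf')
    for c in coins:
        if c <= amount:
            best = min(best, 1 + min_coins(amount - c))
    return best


Building up with DP:
min_coins(0) = 0
min_coins(1) = min(1+min_coins(0)=1+0=1) = 1
min_coins(2) = min(1+min_coins(1)=1+1=2) = 2
min_coins(3) = min(1+min_coins(2)=1+2=3) = 3
min_coins(4) = min(1+min_coins(3)=1+3=4, 1+min_coins(0)=1+0=1) = 1
min_coins(5) = min(1+min_coins(4)=1+1=2, 1+min_coins(1)=1+1=2) = 2
min_coins(6) = min(1+min_coins(5)=1+2=3, 1+min_coins(2)=1+2=3) = 3
min_coins(7) = min(1+min_coins(6)=1+3=4, 1+min_coins(3)=1+3=4) = 4
min_coins(8) = min(1+min_coins(7)=1+4=5, 1+min_coins(4)=1+1=2) = 2
min_coins(9) = min(1+min_coins(8)=1+2=3, 1+min_coins(5)=1+2=3, 1+min_coins(0)=1+0=1) = 1
min_coins(10) = min(1+min_coins(9)=1+1=2, 1+min_coins(6)=1+3=4, 1+min_coins(1)=1+1=2) = 2
min_coins(11) = min(1+min_coins(10)=1+2=3, 1+min_coins(7)=1+4=5, 1+min_coins(2)=1+2=3) = 3
min_coins(12) = min(1+min_coins(11)=1+3=4, 1+min_coins(8)=1+2=3, 1+min_coins(3)=1+3=4) = 3
min_coins(13) = min(1+min_coins(12)=1+3=4, 1+min_coins(9)=1+1=2, 1+min_coins(4)=1+1=2) = 2
min_coins(14) = min(1+min_coins(13)=1+2=3, 1+min_coins(10)=1+2=3, 1+min_coins(5)=1+2=3) = 3
min_coins(15) = min(1+min_coins(14)=1+3=4, 1+min_coins(11)=1+3=4, 1+min_coins(6)=1+3=4) = 4
min_coins(16) = min(1+min_coins(15)=1+4=5, 1+min_coins(12)=1+3=4, 1+min_coins(7)=1+4=5) = 4
min_coins(17) = min(1+min_coins(16)=1+4=5, 1+min_coins(13)=1+2=3, 1+min_coins(8)=1+2=3) = 3
min_coins(18) = min(1+min_coins(17)=1+3=4, 1+min_coins(14)=1+3=4, 1+min_coins(9)=1+1=2) = 2
min_coins(19) = min(1+min_coins(18)=1+2=3, 1+min_coins(15)=1+4=5, 1+min_coins(10)=1+2=3) = 3
min_coins(20) = min(1+min_coins(19)=1+3=4, 1+min_coins(16)=1+4=5, 1+min_coins(11)=1+3=4) = 4
min_coins(21) = min(1+min_coins(20)=1+4=5, 1+min_coins(17)=1+3=4, 1+min_coins(12)=1+3=4) = 4
min_coins(22) = min(1+min_coins(21)=1+4=5, 1+min_coins(18)=1+2=3, 1+min_coins(13)=1+2=3) = 3
min_coins(23) = min(1+min_coins(22)=1+3=4, 1+min_coins(19)=1+3=4, 1+min_coins(14)=1+3=4) = 4
min_coins(24) = min(1+min_coins(23)=1+4=5, 1+min_coins(20)=1+4=5, 1+min_coins(15)=1+4=5) = 5
min_coins(25) = min(1+min_coins(24)=1+5=6, 1+min_coins(21)=1+4=5, 1+min_coins(16)=1+4=5) = 5
min_coins(26) = min(1+min_coins(25)=1+5=6, 1+min_coins(22)=1+3=4, 1+min_coins(17)=1+3=4) = 4
min_coins(27) = min(1+min_coins(26)=1+4=5, 1+min_coins(23)=1+4=5, 1+min_coins(18)=1+2=3) = 3

3


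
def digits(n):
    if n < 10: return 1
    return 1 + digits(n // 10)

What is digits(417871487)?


digits(417871487) = 1 + digits(41787148)
digits(41787148) = 1 + digits(4178714)
digits(4178714) = 1 + digits(417871)
digits(417871) = 1 + digits(41787)
digits(41787) = 1 + digits(4178)
digits(4178) = 1 + digits(417)
digits(417) = 1 + digits(41)
digits(41) = 1 + digits(4)
digits(4) = 1  (base case: 4 < 10)
Unwinding: 1 + 1 + 1 + 1 + 1 + 1 + 1 + 1 + 1 = 9

9


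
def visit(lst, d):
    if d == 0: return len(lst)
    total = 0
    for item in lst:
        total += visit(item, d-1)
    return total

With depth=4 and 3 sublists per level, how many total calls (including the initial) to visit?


At depth 0 (root): 1 call
At depth 1: each of 1 parents calls visit on 3 children = 3 calls
At depth 2: each of 3 parents calls visit on 3 children = 9 calls
At depth 3: each of 9 parents calls visit on 3 children = 27 calls
At depth 4: each of 27 parents calls visit on 3 children = 81 calls
Total: 1 + 3 + 9 + 27 + 81 = 121

121


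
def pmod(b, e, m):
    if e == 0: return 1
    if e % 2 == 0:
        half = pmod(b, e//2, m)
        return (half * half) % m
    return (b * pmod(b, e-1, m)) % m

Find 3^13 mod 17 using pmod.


pmod(3, 13, 17): e is odd, compute pmod(3, 12, 17)
  pmod(3, 12, 17): e is even, compute pmod(3, 6, 17)
    pmod(3, 6, 17): e is even, compute pmod(3, 3, 17)
      pmod(3, 3, 17): e is odd, compute pmod(3, 2, 17)
        pmod(3, 2, 17): e is even, compute pmod(3, 1, 17)
          pmod(3, 1, 17): e is odd, compute pmod(3, 0, 17)
          pmod(3, 0, 17) = 1
          (3 * 1) % 17 = 3
        half=3, (3*3) % 17 = 9
      (3 * 9) % 17 = 10
    half=10, (10*10) % 17 = 15
  half=15, (15*15) % 17 = 4
(3 * 4) % 17 = 12

12


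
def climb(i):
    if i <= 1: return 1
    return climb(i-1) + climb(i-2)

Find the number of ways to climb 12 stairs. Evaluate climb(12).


Building up from base cases:
climb(0) = 1
climb(1) = 1
climb(2) = climb(1) + climb(0) = 1 + 1 = 2
climb(3) = climb(2) + climb(1) = 2 + 1 = 3
climb(4) = climb(3) + climb(2) = 3 + 2 = 5
climb(5) = climb(4) + climb(3) = 5 + 3 = 8
climb(6) = climb(5) + climb(4) = 8 + 5 = 13
climb(7) = climb(6) + climb(5) = 13 + 8 = 21
climb(8) = climb(7) + climb(6) = 21 + 13 = 34
climb(9) = climb(8) + climb(7) = 34 + 21 = 55
climb(10) = climb(9) + climb(8) = 55 + 34 = 89
climb(11) = climb(10) + climb(9) = 89 + 55 = 144
climb(12) = climb(11) + climb(10) = 144 + 89 = 233

233


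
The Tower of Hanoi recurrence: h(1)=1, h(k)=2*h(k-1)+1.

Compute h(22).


h(22) = 2 * h(21) + 1
h(21) = 2 * h(20) + 1
h(20) = 2 * h(19) + 1
h(19) = 2 * h(18) + 1
h(18) = 2 * h(17) + 1
h(17) = 2 * h(16) + 1
h(16) = 2 * h(15) + 1
h(15) = 2 * h(14) + 1
h(14) = 2 * h(13) + 1
h(13) = 2 * h(12) + 1
h(12) = 2 * h(11) + 1
h(11) = 2 * h(10) + 1
h(10) = 2 * h(9) + 1
h(9) = 2 * h(8) + 1
h(8) = 2 * h(7) + 1
h(7) = 2 * h(6) + 1
h(6) = 2 * h(5) + 1
h(5) = 2 * h(4) + 1
h(4) = 2 * h(3) + 1
h(3) = 2 * h(2) + 1
h(2) = 2 * h(1) + 1
h(1) = 1  (base case)
h(2) = 2 * 1 + 1 = 3
h(3) = 2 * 3 + 1 = 7
h(4) = 2 * 7 + 1 = 15
h(5) = 2 * 15 + 1 = 31
h(6) = 2 * 31 + 1 = 63
h(7) = 2 * 63 + 1 = 127
h(8) = 2 * 127 + 1 = 255
h(9) = 2 * 255 + 1 = 511
h(10) = 2 * 511 + 1 = 1023
h(11) = 2 * 1023 + 1 = 2047
h(12) = 2 * 2047 + 1 = 4095
h(13) = 2 * 4095 + 1 = 8191
h(14) = 2 * 8191 + 1 = 16383
h(15) = 2 * 16383 + 1 = 32767
h(16) = 2 * 32767 + 1 = 65535
h(17) = 2 * 65535 + 1 = 131071
h(18) = 2 * 131071 + 1 = 262143
h(19) = 2 * 262143 + 1 = 524287
h(20) = 2 * 524287 + 1 = 1048575
h(21) = 2 * 1048575 + 1 = 2097151
h(22) = 2 * 2097151 + 1 = 4194303

4194303


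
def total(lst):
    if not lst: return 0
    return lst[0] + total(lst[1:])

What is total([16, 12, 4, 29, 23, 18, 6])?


total([16, 12, 4, 29, 23, 18, 6]) = 16 + total([12, 4, 29, 23, 18, 6])
total([12, 4, 29, 23, 18, 6]) = 12 + total([4, 29, 23, 18, 6])
total([4, 29, 23, 18, 6]) = 4 + total([29, 23, 18, 6])
total([29, 23, 18, 6]) = 29 + total([23, 18, 6])
total([23, 18, 6]) = 23 + total([18, 6])
total([18, 6]) = 18 + total([6])
total([6]) = 6 + total([])
total([]) = 0  (base case)
Total: 16 + 12 + 4 + 29 + 23 + 18 + 6 + 0 = 108

108


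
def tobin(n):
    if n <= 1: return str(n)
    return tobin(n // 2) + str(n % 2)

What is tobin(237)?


tobin(237) = tobin(118) + '1'
tobin(118) = tobin(59) + '0'
tobin(59) = tobin(29) + '1'
tobin(29) = tobin(14) + '1'
tobin(14) = tobin(7) + '0'
tobin(7) = tobin(3) + '1'
tobin(3) = tobin(1) + '1'
tobin(1) = '1'  (base case)
Concatenating: '1' + '1' + '1' + '0' + '1' + '1' + '0' + '1' = '11101101'

11101101


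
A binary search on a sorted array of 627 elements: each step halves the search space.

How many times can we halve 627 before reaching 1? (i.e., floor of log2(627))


627 / 2 = 313
313 / 2 = 156
156 / 2 = 78
78 / 2 = 39
39 / 2 = 19
19 / 2 = 9
9 / 2 = 4
4 / 2 = 2
2 / 2 = 1
Reached 1 after 9 halvings

9


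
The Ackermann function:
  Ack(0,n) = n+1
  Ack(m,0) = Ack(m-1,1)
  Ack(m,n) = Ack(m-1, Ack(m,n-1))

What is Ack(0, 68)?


Ack(0, 68) = 69
Result: Ack(0, 68) = 69

69


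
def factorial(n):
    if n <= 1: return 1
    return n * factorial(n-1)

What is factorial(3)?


factorial(3)
= 3 * factorial(2)
= 3 * 2 * factorial(1)
= 3 * 2 * 1
= 6

6


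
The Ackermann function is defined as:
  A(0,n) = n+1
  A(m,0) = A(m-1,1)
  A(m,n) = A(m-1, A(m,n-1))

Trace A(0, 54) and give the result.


A(0, 54) = 55
Result: A(0, 54) = 55

55


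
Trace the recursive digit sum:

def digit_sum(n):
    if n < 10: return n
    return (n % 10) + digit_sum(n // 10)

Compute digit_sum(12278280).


digit_sum(12278280) = 0 + digit_sum(1227828)
digit_sum(1227828) = 8 + digit_sum(122782)
digit_sum(122782) = 2 + digit_sum(12278)
digit_sum(12278) = 8 + digit_sum(1227)
digit_sum(1227) = 7 + digit_sum(122)
digit_sum(122) = 2 + digit_sum(12)
digit_sum(12) = 2 + digit_sum(1)
digit_sum(1) = 1  (base case)
Total: 0 + 8 + 2 + 8 + 7 + 2 + 2 + 1 = 30

30


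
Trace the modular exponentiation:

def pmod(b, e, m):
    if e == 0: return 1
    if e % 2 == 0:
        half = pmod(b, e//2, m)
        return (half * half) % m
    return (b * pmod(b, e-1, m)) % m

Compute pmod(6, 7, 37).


pmod(6, 7, 37): e is odd, compute pmod(6, 6, 37)
  pmod(6, 6, 37): e is even, compute pmod(6, 3, 37)
    pmod(6, 3, 37): e is odd, compute pmod(6, 2, 37)
      pmod(6, 2, 37): e is even, compute pmod(6, 1, 37)
        pmod(6, 1, 37): e is odd, compute pmod(6, 0, 37)
          pmod(6, 0, 37) = 1
        (6 * 1) % 37 = 6
      half=6, (6*6) % 37 = 36
    (6 * 36) % 37 = 31
  half=31, (31*31) % 37 = 36
(6 * 36) % 37 = 31

31


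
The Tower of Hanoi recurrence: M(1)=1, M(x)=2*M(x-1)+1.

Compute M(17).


M(17) = 2 * M(16) + 1
M(16) = 2 * M(15) + 1
M(15) = 2 * M(14) + 1
M(14) = 2 * M(13) + 1
M(13) = 2 * M(12) + 1
M(12) = 2 * M(11) + 1
M(11) = 2 * M(10) + 1
M(10) = 2 * M(9) + 1
M(9) = 2 * M(8) + 1
M(8) = 2 * M(7) + 1
M(7) = 2 * M(6) + 1
M(6) = 2 * M(5) + 1
M(5) = 2 * M(4) + 1
M(4) = 2 * M(3) + 1
M(3) = 2 * M(2) + 1
M(2) = 2 * M(1) + 1
M(1) = 1  (base case)
M(2) = 2 * 1 + 1 = 3
M(3) = 2 * 3 + 1 = 7
M(4) = 2 * 7 + 1 = 15
M(5) = 2 * 15 + 1 = 31
M(6) = 2 * 31 + 1 = 63
M(7) = 2 * 63 + 1 = 127
M(8) = 2 * 127 + 1 = 255
M(9) = 2 * 255 + 1 = 511
M(10) = 2 * 511 + 1 = 1023
M(11) = 2 * 1023 + 1 = 2047
M(12) = 2 * 2047 + 1 = 4095
M(13) = 2 * 4095 + 1 = 8191
M(14) = 2 * 8191 + 1 = 16383
M(15) = 2 * 16383 + 1 = 32767
M(16) = 2 * 32767 + 1 = 65535
M(17) = 2 * 65535 + 1 = 131071

131071


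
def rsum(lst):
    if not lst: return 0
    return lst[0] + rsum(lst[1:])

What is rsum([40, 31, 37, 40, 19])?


rsum([40, 31, 37, 40, 19]) = 40 + rsum([31, 37, 40, 19])
rsum([31, 37, 40, 19]) = 31 + rsum([37, 40, 19])
rsum([37, 40, 19]) = 37 + rsum([40, 19])
rsum([40, 19]) = 40 + rsum([19])
rsum([19]) = 19 + rsum([])
rsum([]) = 0  (base case)
Total: 40 + 31 + 37 + 40 + 19 + 0 = 167

167


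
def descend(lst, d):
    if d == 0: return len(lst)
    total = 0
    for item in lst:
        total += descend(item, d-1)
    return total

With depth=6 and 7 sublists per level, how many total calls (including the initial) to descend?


At depth 0 (root): 1 call
At depth 1: each of 1 parents calls descend on 7 children = 7 calls
At depth 2: each of 7 parents calls descend on 7 children = 49 calls
At depth 3: each of 49 parents calls descend on 7 children = 343 calls
At depth 4: each of 343 parents calls descend on 7 children = 2401 calls
At depth 5: each of 2401 parents calls descend on 7 children = 16807 calls
At depth 6: each of 16807 parents calls descend on 7 children = 117649 calls
Total: 1 + 7 + 49 + 343 + 2401 + 16807 + 117649 = 137257

137257


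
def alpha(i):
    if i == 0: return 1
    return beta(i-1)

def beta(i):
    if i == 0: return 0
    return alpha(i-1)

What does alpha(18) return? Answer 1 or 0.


alpha(18) = beta(17)
beta(17) = alpha(16)
alpha(16) = beta(15)
beta(15) = alpha(14)
alpha(14) = beta(13)
beta(13) = alpha(12)
alpha(12) = beta(11)
beta(11) = alpha(10)
alpha(10) = beta(9)
beta(9) = alpha(8)
alpha(8) = beta(7)
beta(7) = alpha(6)
alpha(6) = beta(5)
beta(5) = alpha(4)
alpha(4) = beta(3)
beta(3) = alpha(2)
alpha(2) = beta(1)
beta(1) = alpha(0)
alpha(0) = 1  (base case)
Result: 1

1


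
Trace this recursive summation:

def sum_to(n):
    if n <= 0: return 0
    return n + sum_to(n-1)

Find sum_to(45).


sum_to(45)
= 45 + 44 + 43 + 42 + 41 + 40 + 39 + 38 + 37 + 36 + 35 + 34 + 33 + 32 + 31 + 30 + 29 + 28 + 27 + 26 + 25 + 24 + 23 + 22 + 21 + 20 + 19 + 18 + 17 + 16 + 15 + 14 + 13 + 12 + 11 + 10 + 9 + 8 + 7 + 6 + 5 + 4 + 3 + 2 + 1 + sum_to(0)
= 45 + 44 + 43 + 42 + 41 + 40 + 39 + 38 + 37 + 36 + 35 + 34 + 33 + 32 + 31 + 30 + 29 + 28 + 27 + 26 + 25 + 24 + 23 + 22 + 21 + 20 + 19 + 18 + 17 + 16 + 15 + 14 + 13 + 12 + 11 + 10 + 9 + 8 + 7 + 6 + 5 + 4 + 3 + 2 + 1 + 0
= 1035

1035


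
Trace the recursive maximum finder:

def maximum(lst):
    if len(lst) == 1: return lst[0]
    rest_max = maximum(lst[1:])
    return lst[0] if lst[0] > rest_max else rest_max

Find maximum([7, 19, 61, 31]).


maximum([7, 19, 61, 31]): compare 7 with maximum([19, 61, 31])
maximum([19, 61, 31]): compare 19 with maximum([61, 31])
maximum([61, 31]): compare 61 with maximum([31])
maximum([31]) = 31  (base case)
Compare 61 with 31 -> 61
Compare 19 with 61 -> 61
Compare 7 with 61 -> 61

61


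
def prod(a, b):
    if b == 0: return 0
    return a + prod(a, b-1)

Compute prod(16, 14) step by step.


prod(16, 14) = 16 + prod(16, 13)
prod(16, 13) = 16 + prod(16, 12)
prod(16, 12) = 16 + prod(16, 11)
prod(16, 11) = 16 + prod(16, 10)
prod(16, 10) = 16 + prod(16, 9)
prod(16, 9) = 16 + prod(16, 8)
prod(16, 8) = 16 + prod(16, 7)
prod(16, 7) = 16 + prod(16, 6)
prod(16, 6) = 16 + prod(16, 5)
prod(16, 5) = 16 + prod(16, 4)
prod(16, 4) = 16 + prod(16, 3)
prod(16, 3) = 16 + prod(16, 2)
prod(16, 2) = 16 + prod(16, 1)
prod(16, 1) = 16 + prod(16, 0)
prod(16, 0) = 0  (base case)
Total: 16 + 16 + 16 + 16 + 16 + 16 + 16 + 16 + 16 + 16 + 16 + 16 + 16 + 16 + 0 = 224

224
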